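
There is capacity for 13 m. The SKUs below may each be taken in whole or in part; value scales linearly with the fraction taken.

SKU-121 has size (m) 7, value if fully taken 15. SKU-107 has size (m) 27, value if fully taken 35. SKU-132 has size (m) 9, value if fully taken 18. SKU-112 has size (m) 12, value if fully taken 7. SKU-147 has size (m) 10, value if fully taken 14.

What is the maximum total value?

Best value per unit of size first: SKU-121 15/7≈2.14, SKU-132 18/9≈2, SKU-147 14/10≈1.4, SKU-107 35/27≈1.3, SKU-112 7/12≈0.583.
Take all of SKU-121 (7 m, value 15) → 6 m left.
Only 6 m remain; take 6/9 of SKU-132 for value 18×6/9 = 12.
Total value = 27.

27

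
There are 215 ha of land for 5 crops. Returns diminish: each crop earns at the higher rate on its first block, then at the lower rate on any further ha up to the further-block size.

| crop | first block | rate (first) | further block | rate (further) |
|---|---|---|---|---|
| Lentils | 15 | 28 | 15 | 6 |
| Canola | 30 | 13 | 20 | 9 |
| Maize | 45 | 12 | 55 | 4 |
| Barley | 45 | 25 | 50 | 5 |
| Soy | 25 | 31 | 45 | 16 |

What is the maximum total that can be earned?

Rank every tier by rate: Soy/tier1 31 > Lentils/tier1 28 > Barley/tier1 25 > Soy/tier2 16 > Canola/tier1 13 > Maize/tier1 12 > Canola/tier2 9 > Lentils/tier2 6 > Barley/tier2 5 > Maize/tier2 4.
Fill Soy tier1 block (25 at 31) → 190 left.
Lentils/tier1 (28): +15 → 175 left.
Fill Barley tier1 block (45 at 25) → 130 left.
Soy tier2 at 16: fill all 45 → 85 left.
Canola/tier1 (13): +30 → 55 left.
Maize/tier1 (12): +45 → 10 left.
Canola tier2 at 9: only 10 left, fill 10.
Total = 31×25 + 28×15 + 25×45 + 16×45 + 13×30 + 12×45 + 9×10 = 4060.

4060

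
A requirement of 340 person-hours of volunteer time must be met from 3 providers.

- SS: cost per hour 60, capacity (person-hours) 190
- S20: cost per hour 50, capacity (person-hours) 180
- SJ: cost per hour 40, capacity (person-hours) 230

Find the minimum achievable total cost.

Cheapest first:
SJ at 40: take all 230 person-hours → 110 still needed.
S20 at 50: take 110 of its 180 → requirement met.
SS: unused.
Cost = 230×40 + 110×50 = 14700.

14700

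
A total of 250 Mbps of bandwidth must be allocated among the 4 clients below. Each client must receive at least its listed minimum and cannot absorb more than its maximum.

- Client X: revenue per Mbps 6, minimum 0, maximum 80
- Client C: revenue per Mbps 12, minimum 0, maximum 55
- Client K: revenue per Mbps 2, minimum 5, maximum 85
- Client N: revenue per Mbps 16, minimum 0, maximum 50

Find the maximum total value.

Meeting every minimum uses 0+0+5+0 = 5 Mbps, leaving 245.
Order the clients by revenue per Mbps: Client N 16 > Client C 12 > Client X 6 > Client K 2.
Client N takes 50 more to reach its cap of 50 — 195 left.
Client C takes 55 more to reach its cap of 55 — 140 left.
Give Client X 80 more to hit its cap of 80 — 60 left.
Client K has room for 80 more but only 60 remain, so it gets 65.
Total = 6×80 + 12×55 + 2×65 + 16×50 = 2070.

2070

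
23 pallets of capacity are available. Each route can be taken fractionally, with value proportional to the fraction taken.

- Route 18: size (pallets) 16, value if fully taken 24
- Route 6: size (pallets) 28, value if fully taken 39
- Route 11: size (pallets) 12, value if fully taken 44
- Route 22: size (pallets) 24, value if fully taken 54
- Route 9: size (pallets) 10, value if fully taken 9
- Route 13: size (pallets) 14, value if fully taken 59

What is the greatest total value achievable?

92

Best value per unit of size first: Route 13 59/14≈4.21, Route 11 44/12≈3.67, Route 22 54/24≈2.25, Route 18 24/16≈1.5, Route 6 39/28≈1.39, Route 9 9/10≈0.9.
All 14 pallets of Route 13 fit (value 59) → 9 remain.
Fill the last 9 pallets with part of Route 11: 9/12 of it earns 33.
Total value = 92.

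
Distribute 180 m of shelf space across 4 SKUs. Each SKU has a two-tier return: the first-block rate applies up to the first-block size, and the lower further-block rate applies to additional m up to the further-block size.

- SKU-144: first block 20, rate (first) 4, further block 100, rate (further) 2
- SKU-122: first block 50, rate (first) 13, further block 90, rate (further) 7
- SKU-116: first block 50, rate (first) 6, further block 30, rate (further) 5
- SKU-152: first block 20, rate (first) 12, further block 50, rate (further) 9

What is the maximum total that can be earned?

Order all 8 blocks by rate: SKU-122/first 13 > SKU-152/first 12 > SKU-152/second 9 > SKU-122/second 7 > SKU-116/first 6 > SKU-116/second 5 > SKU-144/first 4 > SKU-144/second 2.
Fill SKU-122 first block (50 at 13) ; 130 left.
SKU-152 first at 12: fill all 20 ; 110 left.
SKU-152/second (9): +50 ; 60 left.
60 remain; put them into SKU-122 second at 7.
Total = 13×50 + 12×20 + 9×50 + 7×60 = 1760.

1760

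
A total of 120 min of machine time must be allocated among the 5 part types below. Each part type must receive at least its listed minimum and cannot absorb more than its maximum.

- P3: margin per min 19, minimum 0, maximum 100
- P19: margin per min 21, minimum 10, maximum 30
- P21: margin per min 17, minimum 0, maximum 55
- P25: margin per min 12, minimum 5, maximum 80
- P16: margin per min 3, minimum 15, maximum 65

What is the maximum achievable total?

Meeting every minimum uses 0+10+0+5+15 = 30 min, leaving 90.
Order the part types by margin per min: P19 21 > P3 19 > P21 17 > P25 12 > P16 3.
Give P19 20 more to hit its cap of 30 → 70 left.
Only 70 left; P3 takes them to reach 70.
Total = 19×70 + 21×30 + 12×5 + 3×15 = 2065.

2065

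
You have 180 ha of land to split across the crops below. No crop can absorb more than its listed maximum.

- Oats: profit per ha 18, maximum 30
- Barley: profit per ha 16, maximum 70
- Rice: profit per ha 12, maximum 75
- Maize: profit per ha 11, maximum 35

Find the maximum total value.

2615

Rank by profit per ha: Oats 18 > Barley 16 > Rice 12 > Maize 11.
Oats takes 30 to reach its cap of 30 → 150 left.
Give Barley 70 to hit its cap of 70 → 80 left.
Rice: +75 to 75 (cap) → 5 left.
Maize has room for 35 but only 5 remain, so it gets 5.
Total = 18×30 + 16×70 + 12×75 + 11×5 = 2615.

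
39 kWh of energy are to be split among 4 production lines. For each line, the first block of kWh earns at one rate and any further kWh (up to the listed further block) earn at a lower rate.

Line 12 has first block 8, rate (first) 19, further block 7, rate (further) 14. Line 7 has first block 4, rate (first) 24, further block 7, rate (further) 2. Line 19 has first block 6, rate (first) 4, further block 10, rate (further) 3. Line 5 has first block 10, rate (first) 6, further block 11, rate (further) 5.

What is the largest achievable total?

Order all 8 blocks by rate: Line 7/first 24 > Line 12/first 19 > Line 12/second 14 > Line 5/first 6 > Line 5/second 5 > Line 19/first 4 > Line 19/second 3 > Line 7/second 2.
Fill Line 7 first block (4 at 24) → 35 left.
Line 12/first (19): +8 → 27 left.
Line 12 second at 14: fill all 7 → 20 left.
Line 5 first at 6: fill all 10 → 10 left.
Line 5/second: +10 of 11 at 5; pool empty.
Total = 24×4 + 19×8 + 14×7 + 6×10 + 5×10 = 456.

456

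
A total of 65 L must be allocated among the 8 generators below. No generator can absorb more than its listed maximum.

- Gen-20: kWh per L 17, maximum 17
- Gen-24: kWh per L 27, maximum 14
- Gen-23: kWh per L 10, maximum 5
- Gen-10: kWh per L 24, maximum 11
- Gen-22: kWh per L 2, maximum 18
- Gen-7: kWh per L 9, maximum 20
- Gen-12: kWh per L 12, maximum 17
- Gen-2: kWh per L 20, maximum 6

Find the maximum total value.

Highest kWh per L first: Gen-24 27 > Gen-10 24 > Gen-2 20 > Gen-20 17 > Gen-12 12 > Gen-23 10 > Gen-7 9 > Gen-22 2.
Gen-24 takes 14 to reach its cap of 14 ; 51 left.
Give Gen-10 11 to hit its cap of 11 ; 40 left.
Gen-2: +6 to 6 (cap) ; 34 left.
Give Gen-20 17 to hit its cap of 17 ; 17 left.
Give Gen-12 17 to hit its cap of 17 ; 0 left.
Total = 17×17 + 27×14 + 24×11 + 12×17 + 20×6 = 1255.

1255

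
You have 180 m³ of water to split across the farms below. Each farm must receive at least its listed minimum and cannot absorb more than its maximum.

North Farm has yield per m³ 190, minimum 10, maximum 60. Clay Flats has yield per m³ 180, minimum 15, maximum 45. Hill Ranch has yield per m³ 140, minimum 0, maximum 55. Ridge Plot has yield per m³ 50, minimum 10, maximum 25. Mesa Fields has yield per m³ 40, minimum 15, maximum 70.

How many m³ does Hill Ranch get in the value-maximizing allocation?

50

Meeting every minimum uses 10+15+0+10+15 = 50 m³, leaving 130.
Order the farms by yield per m³: North Farm 190 > Clay Flats 180 > Hill Ranch 140 > Ridge Plot 50 > Mesa Fields 40.
Give North Farm 50 more to hit its cap of 60 → 80 left.
Give Clay Flats 30 more to hit its cap of 45 → 50 left.
Hill Ranch: +50 (room for 55) → 50. Pool exhausted.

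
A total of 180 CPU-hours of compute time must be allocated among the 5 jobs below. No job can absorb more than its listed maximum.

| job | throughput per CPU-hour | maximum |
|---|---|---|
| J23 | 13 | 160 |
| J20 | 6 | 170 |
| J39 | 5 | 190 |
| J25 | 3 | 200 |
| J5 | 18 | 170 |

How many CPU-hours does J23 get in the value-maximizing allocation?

10

Rank by throughput per CPU-hour: J5 18 > J23 13 > J20 6 > J39 5 > J25 3.
J5: +170 to 170 (cap) → 10 left.
Only 10 left; J23 takes them to reach 10.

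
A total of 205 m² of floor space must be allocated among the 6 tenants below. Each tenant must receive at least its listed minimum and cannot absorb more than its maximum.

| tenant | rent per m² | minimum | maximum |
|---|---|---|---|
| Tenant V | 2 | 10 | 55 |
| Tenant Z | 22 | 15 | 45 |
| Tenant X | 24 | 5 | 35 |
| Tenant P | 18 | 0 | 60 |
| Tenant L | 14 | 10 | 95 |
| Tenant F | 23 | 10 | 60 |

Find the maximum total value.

Meeting every minimum uses 10+15+5+0+10+10 = 50 m², leaving 155.
Order the tenants by rent per m²: Tenant X 24 > Tenant F 23 > Tenant Z 22 > Tenant P 18 > Tenant L 14 > Tenant V 2.
Tenant X takes 30 more to reach its cap of 35 → 125 left.
Tenant F: +50 to 60 (cap) → 75 left.
Give Tenant Z 30 more to hit its cap of 45 → 45 left.
Tenant P: +45 (room for 60) → 45. Pool exhausted.
Total = 2×10 + 22×45 + 24×35 + 18×45 + 14×10 + 23×60 = 4180.

4180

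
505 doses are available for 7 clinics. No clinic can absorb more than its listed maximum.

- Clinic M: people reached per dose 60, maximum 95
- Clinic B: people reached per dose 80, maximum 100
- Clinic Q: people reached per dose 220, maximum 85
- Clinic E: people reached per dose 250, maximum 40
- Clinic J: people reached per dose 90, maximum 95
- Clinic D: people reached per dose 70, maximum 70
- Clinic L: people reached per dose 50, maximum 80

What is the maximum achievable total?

Rank by people reached per dose: Clinic E 250 > Clinic Q 220 > Clinic J 90 > Clinic B 80 > Clinic D 70 > Clinic M 60 > Clinic L 50.
Clinic E: +40 to 40 (cap) → 465 left.
Clinic Q: +85 to 85 (cap) → 380 left.
Clinic J: +95 to 95 (cap) → 285 left.
Give Clinic B 100 to hit its cap of 100 → 185 left.
Give Clinic D 70 to hit its cap of 70 → 115 left.
Give Clinic M 95 to hit its cap of 95 → 20 left.
Clinic L has room for 80 but only 20 remain, so it gets 20.
Total = 60×95 + 80×100 + 220×85 + 250×40 + 90×95 + 70×70 + 50×20 = 56850.

56850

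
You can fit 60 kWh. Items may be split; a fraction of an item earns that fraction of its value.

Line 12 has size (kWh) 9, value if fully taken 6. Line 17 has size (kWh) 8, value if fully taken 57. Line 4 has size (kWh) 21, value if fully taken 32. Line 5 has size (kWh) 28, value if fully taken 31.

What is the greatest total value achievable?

Best value per unit of size first: Line 17 57/8≈7.12, Line 4 32/21≈1.52, Line 5 31/28≈1.11, Line 12 6/9≈0.667.
All 8 kWh of Line 17 fit (value 57) → 52 remain.
All 21 kWh of Line 4 fit (value 32) → 31 remain.
Line 5: take in full, 28 kWh for value 31 → 3 left.
Fill the last 3 kWh with part of Line 12: 3/9 of it earns 2.
Total value = 122.

122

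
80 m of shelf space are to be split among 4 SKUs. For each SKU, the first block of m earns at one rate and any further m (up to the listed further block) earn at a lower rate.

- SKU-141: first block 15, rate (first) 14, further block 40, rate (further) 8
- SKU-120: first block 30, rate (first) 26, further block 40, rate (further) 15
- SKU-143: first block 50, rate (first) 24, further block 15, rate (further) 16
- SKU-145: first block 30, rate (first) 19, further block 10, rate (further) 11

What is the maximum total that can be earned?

Treat each block as its own option and order by rate: SKU-120/tier1 26 > SKU-143/tier1 24 > SKU-145/tier1 19 > SKU-143/tier2 16 > SKU-120/tier2 15 > SKU-141/tier1 14 > SKU-145/tier2 11 > SKU-141/tier2 8.
SKU-120 tier1 at 26: fill all 30 ; 50 left.
SKU-143/tier1 (24): +50 ; 0 left.
Total = 26×30 + 24×50 = 1980.

1980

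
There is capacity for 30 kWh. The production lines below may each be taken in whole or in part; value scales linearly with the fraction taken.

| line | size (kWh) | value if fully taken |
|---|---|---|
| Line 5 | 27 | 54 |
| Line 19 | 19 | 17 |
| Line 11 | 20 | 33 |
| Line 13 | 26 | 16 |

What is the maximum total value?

Best value per unit of size first: Line 5 54/27≈2, Line 11 33/20≈1.65, Line 19 17/19≈0.895, Line 13 16/26≈0.615.
Take all of Line 5 (27 kWh, value 54) → 3 kWh left.
3 kWh left: a 3/20 share of Line 11 gives 33×3/20 = 4.95.
Total value = 58.95.

58.95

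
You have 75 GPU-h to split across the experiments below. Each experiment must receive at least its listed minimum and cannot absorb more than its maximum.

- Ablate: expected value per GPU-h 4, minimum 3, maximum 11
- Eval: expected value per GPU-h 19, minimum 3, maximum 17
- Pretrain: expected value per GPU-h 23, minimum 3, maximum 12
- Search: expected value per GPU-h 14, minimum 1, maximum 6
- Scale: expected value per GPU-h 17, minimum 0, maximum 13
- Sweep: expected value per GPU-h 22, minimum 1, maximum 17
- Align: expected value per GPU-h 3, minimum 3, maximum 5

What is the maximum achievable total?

Meeting every minimum uses 3+3+3+1+0+1+3 = 14 GPU-h, leaving 61.
Rank by expected value per GPU-h: Pretrain 23 > Sweep 22 > Eval 19 > Scale 17 > Search 14 > Ablate 4 > Align 3.
Pretrain: +9 to 12 (cap) ; 52 left.
Sweep takes 16 more to reach its cap of 17 ; 36 left.
Give Eval 14 more to hit its cap of 17 ; 22 left.
Scale takes 13 more to reach its cap of 13 ; 9 left.
Give Search 5 more to hit its cap of 6 ; 4 left.
Only 4 left; Ablate takes them to reach 7.
Total = 4×7 + 19×17 + 23×12 + 14×6 + 17×13 + 22×17 + 3×3 = 1315.

1315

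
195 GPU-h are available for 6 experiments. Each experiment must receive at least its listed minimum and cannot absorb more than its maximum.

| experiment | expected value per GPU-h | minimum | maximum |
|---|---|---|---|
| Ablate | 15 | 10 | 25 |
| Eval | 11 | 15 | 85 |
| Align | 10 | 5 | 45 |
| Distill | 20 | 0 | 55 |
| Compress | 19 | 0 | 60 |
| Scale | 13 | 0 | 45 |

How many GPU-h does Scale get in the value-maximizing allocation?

Meeting every minimum uses 10+15+5+0+0+0 = 30 GPU-h, leaving 165.
Order the experiments by expected value per GPU-h: Distill 20 > Compress 19 > Ablate 15 > Scale 13 > Eval 11 > Align 10.
Give Distill 55 more to hit its cap of 55 ; 110 left.
Compress: +60 to 60 (cap) ; 50 left.
Ablate: +15 to 25 (cap) ; 35 left.
Only 35 left; Scale takes them to reach 35.

35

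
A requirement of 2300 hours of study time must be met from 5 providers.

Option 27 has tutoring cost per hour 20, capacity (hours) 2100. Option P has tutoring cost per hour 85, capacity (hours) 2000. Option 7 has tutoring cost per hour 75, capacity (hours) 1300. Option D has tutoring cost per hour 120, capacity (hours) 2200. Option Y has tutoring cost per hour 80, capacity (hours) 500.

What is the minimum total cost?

57000

Fill from the cheapest provider first.
Take 2100 from Option 27 at 20 ; need 200 more.
Take 200 from Option 7 at 75 to finish.
Option Y, Option P, Option D: unused.
Cost = 2100×20 + 200×75 = 57000.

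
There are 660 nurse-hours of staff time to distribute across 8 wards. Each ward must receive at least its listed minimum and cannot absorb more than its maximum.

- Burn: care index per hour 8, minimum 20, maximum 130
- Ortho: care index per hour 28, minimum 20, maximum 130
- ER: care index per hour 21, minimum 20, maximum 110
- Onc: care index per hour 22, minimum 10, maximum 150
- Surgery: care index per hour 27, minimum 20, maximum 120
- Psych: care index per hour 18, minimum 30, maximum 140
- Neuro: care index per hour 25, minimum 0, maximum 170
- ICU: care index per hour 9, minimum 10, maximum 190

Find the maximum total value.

Meeting every minimum uses 20+20+20+10+20+30+0+10 = 130 nurse-hours, leaving 530.
Highest care index per hour first: Ortho 28 > Surgery 27 > Neuro 25 > Onc 22 > ER 21 > Psych 18 > ICU 9 > Burn 8.
Give Ortho 110 more to hit its cap of 130 ; 420 left.
Surgery: +100 to 120 (cap) ; 320 left.
Neuro: +170 to 170 (cap) ; 150 left.
Onc takes 140 more to reach its cap of 150 ; 10 left.
Only 10 left; ER takes them to reach 30.
Total = 8×20 + 28×130 + 21×30 + 22×150 + 27×120 + 18×30 + 25×170 + 9×10 = 15850.

15850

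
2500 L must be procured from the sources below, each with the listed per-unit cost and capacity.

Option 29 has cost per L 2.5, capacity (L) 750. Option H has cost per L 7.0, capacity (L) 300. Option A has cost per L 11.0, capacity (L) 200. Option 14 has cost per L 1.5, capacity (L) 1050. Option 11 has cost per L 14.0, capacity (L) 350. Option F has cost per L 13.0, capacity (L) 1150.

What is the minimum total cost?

10350

Use sources in increasing cost order.
Option 14 (1.5): use full 1050 ; 1450 L to go.
Option 29 (2.5): use full 750 ; 700 L to go.
Option H (7.0): use full 300 ; 400 L to go.
Option A at 11.0: take all 200 L ; 200 still needed.
Option F (13.0): take the remaining 200 ; done.
Option 11: unused.
Cost = 1050×1.5 + 750×2.5 + 300×7.0 + 200×11.0 + 200×13.0 = 10350.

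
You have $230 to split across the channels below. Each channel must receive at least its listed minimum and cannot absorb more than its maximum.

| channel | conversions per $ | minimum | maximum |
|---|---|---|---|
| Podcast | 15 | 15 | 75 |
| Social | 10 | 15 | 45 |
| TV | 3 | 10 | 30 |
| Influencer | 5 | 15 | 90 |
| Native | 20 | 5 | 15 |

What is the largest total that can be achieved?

Meeting every minimum uses 15+15+10+15+5 = 60 $, leaving 170.
Order the channels by conversions per $: Native 20 > Podcast 15 > Social 10 > Influencer 5 > TV 3.
Native: +10 to 15 (cap) — 160 left.
Podcast takes 60 more to reach its cap of 75 — 100 left.
Social: +30 to 45 (cap) — 70 left.
Influencer has room for 75 more but only 70 remain, so it gets 85.
Total = 15×75 + 10×45 + 3×10 + 5×85 + 20×15 = 2330.

2330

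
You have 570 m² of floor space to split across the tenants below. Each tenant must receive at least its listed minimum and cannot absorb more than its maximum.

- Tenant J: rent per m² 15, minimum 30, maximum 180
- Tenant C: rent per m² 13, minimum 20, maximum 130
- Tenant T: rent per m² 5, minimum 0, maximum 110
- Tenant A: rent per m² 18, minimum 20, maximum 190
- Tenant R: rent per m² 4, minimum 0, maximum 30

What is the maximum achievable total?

8160

Meeting every minimum uses 30+20+0+20+0 = 70 m², leaving 500.
Rank by rent per m²: Tenant A 18 > Tenant J 15 > Tenant C 13 > Tenant T 5 > Tenant R 4.
Tenant A: +170 to 190 (cap) → 330 left.
Give Tenant J 150 more to hit its cap of 180 → 180 left.
Tenant C takes 110 more to reach its cap of 130 → 70 left.
Only 70 left; Tenant T takes them to reach 70.
Total = 15×180 + 13×130 + 5×70 + 18×190 = 8160.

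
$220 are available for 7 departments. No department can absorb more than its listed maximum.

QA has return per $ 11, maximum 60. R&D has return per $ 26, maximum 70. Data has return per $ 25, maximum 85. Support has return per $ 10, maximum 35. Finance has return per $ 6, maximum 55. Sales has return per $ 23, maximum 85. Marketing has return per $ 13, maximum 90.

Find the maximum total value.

Highest return per $ first: R&D 26 > Data 25 > Sales 23 > Marketing 13 > QA 11 > Support 10 > Finance 6.
R&D takes 70 to reach its cap of 70 ; 150 left.
Data: +85 to 85 (cap) ; 65 left.
Sales: +65 (room for 85) → 65. Pool exhausted.
Total = 26×70 + 25×85 + 23×65 = 5440.

5440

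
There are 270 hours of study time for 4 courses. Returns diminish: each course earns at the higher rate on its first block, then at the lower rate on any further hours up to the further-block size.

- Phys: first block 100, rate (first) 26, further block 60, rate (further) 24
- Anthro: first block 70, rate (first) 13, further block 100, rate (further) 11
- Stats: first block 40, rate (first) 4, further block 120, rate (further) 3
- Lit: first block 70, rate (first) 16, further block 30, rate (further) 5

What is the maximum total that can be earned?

Rank every tier by rate: Phys/tier1 26 > Phys/tier2 24 > Lit/tier1 16 > Anthro/tier1 13 > Anthro/tier2 11 > Lit/tier2 5 > Stats/tier1 4 > Stats/tier2 3.
Fill Phys tier1 block (100 at 26) — 170 left.
Phys tier2 at 24: fill all 60 — 110 left.
Lit tier1 at 16: fill all 70 — 40 left.
40 remain; put them into Anthro tier1 at 13.
Total = 26×100 + 24×60 + 16×70 + 13×40 = 5680.

5680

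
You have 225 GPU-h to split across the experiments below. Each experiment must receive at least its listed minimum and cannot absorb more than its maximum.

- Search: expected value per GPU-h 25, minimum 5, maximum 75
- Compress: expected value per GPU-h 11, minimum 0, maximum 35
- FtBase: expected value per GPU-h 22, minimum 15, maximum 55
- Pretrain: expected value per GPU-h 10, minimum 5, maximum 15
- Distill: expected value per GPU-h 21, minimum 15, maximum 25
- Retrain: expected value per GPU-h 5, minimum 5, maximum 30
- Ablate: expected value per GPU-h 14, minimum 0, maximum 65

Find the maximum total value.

Meeting every minimum uses 5+0+15+5+15+5+0 = 45 GPU-h, leaving 180.
Rank by expected value per GPU-h: Search 25 > FtBase 22 > Distill 21 > Ablate 14 > Compress 11 > Pretrain 10 > Retrain 5.
Give Search 70 more to hit its cap of 75 ; 110 left.
Give FtBase 40 more to hit its cap of 55 ; 70 left.
Distill: +10 to 25 (cap) ; 60 left.
Ablate: +60 (room for 65) → 60. Pool exhausted.
Total = 25×75 + 22×55 + 10×5 + 21×25 + 5×5 + 14×60 = 4525.

4525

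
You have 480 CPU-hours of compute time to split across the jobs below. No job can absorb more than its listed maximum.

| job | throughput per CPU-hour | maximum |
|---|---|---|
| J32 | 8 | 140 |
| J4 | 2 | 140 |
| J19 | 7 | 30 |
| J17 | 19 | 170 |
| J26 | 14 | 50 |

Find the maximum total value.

Highest throughput per CPU-hour first: J17 19 > J26 14 > J32 8 > J19 7 > J4 2.
J17 takes 170 to reach its cap of 170 → 310 left.
J26: +50 to 50 (cap) → 260 left.
J32: +140 to 140 (cap) → 120 left.
Give J19 30 to hit its cap of 30 → 90 left.
Only 90 left; J4 takes them to reach 90.
Total = 8×140 + 2×90 + 7×30 + 19×170 + 14×50 = 5440.

5440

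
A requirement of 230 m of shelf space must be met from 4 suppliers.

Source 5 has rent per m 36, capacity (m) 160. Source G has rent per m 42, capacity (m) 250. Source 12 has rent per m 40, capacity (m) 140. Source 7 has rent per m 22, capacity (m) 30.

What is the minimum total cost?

8020

Cheapest first:
Source 7 (22): use full 30 ; 200 m to go.
Take 160 from Source 5 at 36 ; need 40 more.
Take 40 from Source 12 at 40 to finish.
Source G: unused.
Cost = 30×22 + 160×36 + 40×40 = 8020.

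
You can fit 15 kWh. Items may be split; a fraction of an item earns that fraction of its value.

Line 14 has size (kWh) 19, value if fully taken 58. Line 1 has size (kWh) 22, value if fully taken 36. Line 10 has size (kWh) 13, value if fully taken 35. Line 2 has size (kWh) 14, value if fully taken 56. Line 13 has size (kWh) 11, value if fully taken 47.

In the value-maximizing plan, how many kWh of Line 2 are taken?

Rank by value-to-size ratio: Line 13 47/11≈4.27, Line 2 56/14≈4, Line 14 58/19≈3.05, Line 10 35/13≈2.69, Line 1 36/22≈1.64.
Take all of Line 13 (11 kWh, value 47) — 4 kWh left.
Fill the last 4 kWh with part of Line 2: 4/14 of it earns 16.

4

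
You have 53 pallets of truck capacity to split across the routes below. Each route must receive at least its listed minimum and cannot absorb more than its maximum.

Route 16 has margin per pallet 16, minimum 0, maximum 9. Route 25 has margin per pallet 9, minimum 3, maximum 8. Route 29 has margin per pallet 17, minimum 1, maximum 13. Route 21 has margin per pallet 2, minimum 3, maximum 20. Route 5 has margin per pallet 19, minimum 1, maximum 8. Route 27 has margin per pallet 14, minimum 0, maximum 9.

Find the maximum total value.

Meeting every minimum uses 0+3+1+3+1+0 = 8 pallets, leaving 45.
Highest margin per pallet first: Route 5 19 > Route 29 17 > Route 16 16 > Route 27 14 > Route 25 9 > Route 21 2.
Give Route 5 7 more to hit its cap of 8 → 38 left.
Route 29: +12 to 13 (cap) → 26 left.
Route 16: +9 to 9 (cap) → 17 left.
Route 27 takes 9 more to reach its cap of 9 → 8 left.
Give Route 25 5 more to hit its cap of 8 → 3 left.
Route 21 has room for 17 more but only 3 remain, so it gets 6.
Total = 16×9 + 9×8 + 17×13 + 2×6 + 19×8 + 14×9 = 727.

727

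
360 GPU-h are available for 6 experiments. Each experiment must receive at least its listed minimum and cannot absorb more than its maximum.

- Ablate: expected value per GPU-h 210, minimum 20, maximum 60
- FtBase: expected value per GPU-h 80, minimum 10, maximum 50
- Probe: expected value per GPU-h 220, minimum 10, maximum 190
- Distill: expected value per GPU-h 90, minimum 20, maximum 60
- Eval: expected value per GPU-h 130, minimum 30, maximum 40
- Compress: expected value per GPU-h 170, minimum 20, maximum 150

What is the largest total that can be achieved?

69400

Meeting every minimum uses 20+10+10+20+30+20 = 110 GPU-h, leaving 250.
Highest expected value per GPU-h first: Probe 220 > Ablate 210 > Compress 170 > Eval 130 > Distill 90 > FtBase 80.
Probe takes 180 more to reach its cap of 190 → 70 left.
Ablate takes 40 more to reach its cap of 60 → 30 left.
Compress: +30 (room for 130) → 50. Pool exhausted.
Total = 210×60 + 80×10 + 220×190 + 90×20 + 130×30 + 170×50 = 69400.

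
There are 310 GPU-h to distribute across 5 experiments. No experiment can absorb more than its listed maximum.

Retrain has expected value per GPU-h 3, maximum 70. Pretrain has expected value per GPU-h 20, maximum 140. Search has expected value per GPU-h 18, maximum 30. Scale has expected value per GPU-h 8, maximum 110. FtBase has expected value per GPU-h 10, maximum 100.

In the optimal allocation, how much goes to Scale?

Order the experiments by expected value per GPU-h: Pretrain 20 > Search 18 > FtBase 10 > Scale 8 > Retrain 3.
Pretrain takes 140 to reach its cap of 140 ; 170 left.
Give Search 30 to hit its cap of 30 ; 140 left.
FtBase takes 100 to reach its cap of 100 ; 40 left.
Scale: +40 (room for 110) → 40. Pool exhausted.

40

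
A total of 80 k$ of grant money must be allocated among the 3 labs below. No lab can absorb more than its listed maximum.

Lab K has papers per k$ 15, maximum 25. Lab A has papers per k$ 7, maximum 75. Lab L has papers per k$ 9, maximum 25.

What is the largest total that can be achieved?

Rank by papers per k$: Lab K 15 > Lab L 9 > Lab A 7.
Give Lab K 25 to hit its cap of 25 — 55 left.
Give Lab L 25 to hit its cap of 25 — 30 left.
Only 30 left; Lab A takes them to reach 30.
Total = 15×25 + 7×30 + 9×25 = 810.

810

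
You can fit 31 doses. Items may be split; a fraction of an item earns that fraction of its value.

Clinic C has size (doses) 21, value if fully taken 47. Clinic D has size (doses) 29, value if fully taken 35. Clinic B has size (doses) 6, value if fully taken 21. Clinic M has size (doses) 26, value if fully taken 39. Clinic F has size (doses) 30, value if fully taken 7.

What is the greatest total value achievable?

74

Sort by value density: Clinic B 21/6≈3.5, Clinic C 47/21≈2.24, Clinic M 39/26≈1.5, Clinic D 35/29≈1.21, Clinic F 7/30≈0.233.
All 6 doses of Clinic B fit (value 21) — 25 remain.
All 21 doses of Clinic C fit (value 47) — 4 remain.
Fill the last 4 doses with part of Clinic M: 4/26 of it earns 6.
Total value = 74.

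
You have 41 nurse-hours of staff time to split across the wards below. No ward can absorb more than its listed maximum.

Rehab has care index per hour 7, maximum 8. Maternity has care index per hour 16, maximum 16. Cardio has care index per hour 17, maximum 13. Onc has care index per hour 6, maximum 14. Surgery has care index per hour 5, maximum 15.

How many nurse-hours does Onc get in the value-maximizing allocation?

4

Rank by care index per hour: Cardio 17 > Maternity 16 > Rehab 7 > Onc 6 > Surgery 5.
Give Cardio 13 to hit its cap of 13 ; 28 left.
Maternity: +16 to 16 (cap) ; 12 left.
Give Rehab 8 to hit its cap of 8 ; 4 left.
Onc has room for 14 but only 4 remain, so it gets 4.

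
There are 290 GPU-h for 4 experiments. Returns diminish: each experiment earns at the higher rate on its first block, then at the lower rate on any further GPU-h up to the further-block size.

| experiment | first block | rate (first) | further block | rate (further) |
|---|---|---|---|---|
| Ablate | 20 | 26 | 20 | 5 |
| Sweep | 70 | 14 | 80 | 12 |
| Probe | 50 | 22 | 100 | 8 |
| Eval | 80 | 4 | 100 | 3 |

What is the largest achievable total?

4120

Treat each block as its own option and order by rate: Ablate/tier1 26 > Probe/tier1 22 > Sweep/tier1 14 > Sweep/tier2 12 > Probe/tier2 8 > Ablate/tier2 5 > Eval/tier1 4 > Eval/tier2 3.
Ablate tier1 at 26: fill all 20 ; 270 left.
Probe tier1 at 22: fill all 50 ; 220 left.
Fill Sweep tier1 block (70 at 14) ; 150 left.
Fill Sweep tier2 block (80 at 12) ; 70 left.
Probe tier2 at 8: only 70 left, fill 70.
Total = 26×20 + 22×50 + 14×70 + 12×80 + 8×70 = 4120.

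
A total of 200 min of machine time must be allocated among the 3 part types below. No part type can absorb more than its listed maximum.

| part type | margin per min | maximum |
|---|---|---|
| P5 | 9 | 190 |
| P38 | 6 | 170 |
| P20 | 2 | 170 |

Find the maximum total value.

1770

Highest margin per min first: P5 9 > P38 6 > P20 2.
Give P5 190 to hit its cap of 190 → 10 left.
P38: +10 (room for 170) → 10. Pool exhausted.
Total = 9×190 + 6×10 = 1770.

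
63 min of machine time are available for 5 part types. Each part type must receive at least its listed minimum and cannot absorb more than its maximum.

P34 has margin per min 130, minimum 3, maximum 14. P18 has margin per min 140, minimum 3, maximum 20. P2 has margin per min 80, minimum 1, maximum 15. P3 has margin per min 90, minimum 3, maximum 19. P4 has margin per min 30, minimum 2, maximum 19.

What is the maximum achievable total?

Meeting every minimum uses 3+3+1+3+2 = 12 min, leaving 51.
Order the part types by margin per min: P18 140 > P34 130 > P3 90 > P2 80 > P4 30.
P18: +17 to 20 (cap) ; 34 left.
Give P34 11 more to hit its cap of 14 ; 23 left.
P3: +16 to 19 (cap) ; 7 left.
P2: +7 (room for 14) → 8. Pool exhausted.
Total = 130×14 + 140×20 + 80×8 + 90×19 + 30×2 = 7030.

7030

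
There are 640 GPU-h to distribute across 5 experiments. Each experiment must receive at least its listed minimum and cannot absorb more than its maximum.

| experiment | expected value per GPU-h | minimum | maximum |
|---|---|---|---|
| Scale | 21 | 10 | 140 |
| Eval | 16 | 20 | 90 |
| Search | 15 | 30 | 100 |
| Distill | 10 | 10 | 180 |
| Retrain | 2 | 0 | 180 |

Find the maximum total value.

Meeting every minimum uses 10+20+30+10+0 = 70 GPU-h, leaving 570.
Rank by expected value per GPU-h: Scale 21 > Eval 16 > Search 15 > Distill 10 > Retrain 2.
Scale takes 130 more to reach its cap of 140 → 440 left.
Give Eval 70 more to hit its cap of 90 → 370 left.
Search: +70 to 100 (cap) → 300 left.
Give Distill 170 more to hit its cap of 180 → 130 left.
Retrain: +130 (room for 180) → 130. Pool exhausted.
Total = 21×140 + 16×90 + 15×100 + 10×180 + 2×130 = 7940.

7940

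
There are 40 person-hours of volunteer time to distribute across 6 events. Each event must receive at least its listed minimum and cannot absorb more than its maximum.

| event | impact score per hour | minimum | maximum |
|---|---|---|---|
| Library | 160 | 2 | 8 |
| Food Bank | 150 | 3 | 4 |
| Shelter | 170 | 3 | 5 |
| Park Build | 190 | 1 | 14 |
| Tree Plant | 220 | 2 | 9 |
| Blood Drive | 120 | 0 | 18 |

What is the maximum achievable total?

7370

Meeting every minimum uses 2+3+3+1+2+0 = 11 person-hours, leaving 29.
Order the events by impact score per hour: Tree Plant 220 > Park Build 190 > Shelter 170 > Library 160 > Food Bank 150 > Blood Drive 120.
Give Tree Plant 7 more to hit its cap of 9 ; 22 left.
Park Build takes 13 more to reach its cap of 14 ; 9 left.
Shelter takes 2 more to reach its cap of 5 ; 7 left.
Library: +6 to 8 (cap) ; 1 left.
Food Bank: +1 to 4 (cap) ; 0 left.
Total = 160×8 + 150×4 + 170×5 + 190×14 + 220×9 = 7370.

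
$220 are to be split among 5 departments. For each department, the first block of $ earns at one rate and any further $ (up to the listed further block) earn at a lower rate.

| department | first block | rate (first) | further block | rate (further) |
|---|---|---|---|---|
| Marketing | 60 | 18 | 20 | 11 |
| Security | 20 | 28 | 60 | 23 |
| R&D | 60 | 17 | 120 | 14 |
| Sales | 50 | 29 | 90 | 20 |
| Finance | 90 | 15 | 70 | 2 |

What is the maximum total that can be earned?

Rank every tier by rate: Sales/tier1 29 > Security/tier1 28 > Security/tier2 23 > Sales/tier2 20 > Marketing/tier1 18 > R&D/tier1 17 > Finance/tier1 15 > R&D/tier2 14 > Marketing/tier2 11 > Finance/tier2 2.
Sales tier1 at 29: fill all 50 ; 170 left.
Fill Security tier1 block (20 at 28) ; 150 left.
Security/tier2 (23): +60 ; 90 left.
Sales tier2 at 20: fill all 90 ; 0 left.
Total = 29×50 + 28×20 + 23×60 + 20×90 = 5190.

5190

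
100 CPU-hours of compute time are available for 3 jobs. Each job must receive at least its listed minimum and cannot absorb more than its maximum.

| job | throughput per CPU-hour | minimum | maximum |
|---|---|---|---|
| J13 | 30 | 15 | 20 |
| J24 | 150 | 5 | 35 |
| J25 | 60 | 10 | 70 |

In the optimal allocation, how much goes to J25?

50

Meeting every minimum uses 15+5+10 = 30 CPU-hours, leaving 70.
Rank by throughput per CPU-hour: J24 150 > J25 60 > J13 30.
J24: +30 to 35 (cap) — 40 left.
J25: +40 (room for 60) → 50. Pool exhausted.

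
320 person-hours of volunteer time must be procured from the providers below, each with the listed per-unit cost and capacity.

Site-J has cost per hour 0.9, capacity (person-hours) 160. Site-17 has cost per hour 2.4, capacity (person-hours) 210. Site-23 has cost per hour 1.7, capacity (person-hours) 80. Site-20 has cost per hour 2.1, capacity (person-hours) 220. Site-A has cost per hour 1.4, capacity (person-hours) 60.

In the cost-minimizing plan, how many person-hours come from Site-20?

20

Fill from the cheapest provider first.
Site-J at 0.9: take all 160 person-hours ; 160 still needed.
Site-A (1.4): use full 60 ; 100 person-hours to go.
Take 80 from Site-23 at 1.7 ; need 20 more.
Take 20 from Site-20 at 2.1 to finish.
Site-17: unused.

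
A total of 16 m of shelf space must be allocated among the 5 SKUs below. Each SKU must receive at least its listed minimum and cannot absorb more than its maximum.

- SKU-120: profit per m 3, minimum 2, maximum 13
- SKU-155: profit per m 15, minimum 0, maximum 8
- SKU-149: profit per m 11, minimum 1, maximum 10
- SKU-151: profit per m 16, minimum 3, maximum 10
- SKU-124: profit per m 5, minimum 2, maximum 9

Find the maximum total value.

Meeting every minimum uses 2+0+1+3+2 = 8 m, leaving 8.
Rank by profit per m: SKU-151 16 > SKU-155 15 > SKU-149 11 > SKU-124 5 > SKU-120 3.
SKU-151 takes 7 more to reach its cap of 10 — 1 left.
SKU-155: +1 (room for 8) → 1. Pool exhausted.
Total = 3×2 + 15×1 + 11×1 + 16×10 + 5×2 = 202.

202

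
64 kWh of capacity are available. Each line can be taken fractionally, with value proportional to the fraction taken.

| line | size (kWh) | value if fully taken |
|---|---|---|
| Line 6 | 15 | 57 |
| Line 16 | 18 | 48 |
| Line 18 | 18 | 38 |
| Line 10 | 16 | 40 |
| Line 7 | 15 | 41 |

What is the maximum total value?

186

Rank by value-to-size ratio: Line 6 57/15≈3.8, Line 7 41/15≈2.73, Line 16 48/18≈2.67, Line 10 40/16≈2.5, Line 18 38/18≈2.11.
Take all of Line 6 (15 kWh, value 57) → 49 kWh left.
Take all of Line 7 (15 kWh, value 41) → 34 kWh left.
Line 16: take in full, 18 kWh for value 48 → 16 left.
Line 10: take in full, 16 kWh for value 40 → 0 left.
Total value = 186.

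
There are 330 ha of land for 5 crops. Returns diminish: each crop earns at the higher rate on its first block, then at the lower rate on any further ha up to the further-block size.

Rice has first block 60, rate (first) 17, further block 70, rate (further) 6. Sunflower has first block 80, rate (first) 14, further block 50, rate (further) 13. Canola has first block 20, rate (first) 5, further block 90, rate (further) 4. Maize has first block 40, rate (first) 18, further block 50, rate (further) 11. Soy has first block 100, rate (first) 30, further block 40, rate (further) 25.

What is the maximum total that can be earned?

Treat each block as its own option and order by rate: Soy/tier1 30 > Soy/tier2 25 > Maize/tier1 18 > Rice/tier1 17 > Sunflower/tier1 14 > Sunflower/tier2 13 > Maize/tier2 11 > Rice/tier2 6 > Canola/tier1 5 > Canola/tier2 4.
Fill Soy tier1 block (100 at 30) → 230 left.
Soy tier2 at 25: fill all 40 → 190 left.
Maize tier1 at 18: fill all 40 → 150 left.
Rice tier1 at 17: fill all 60 → 90 left.
Sunflower tier1 at 14: fill all 80 → 10 left.
10 remain; put them into Sunflower tier2 at 13.
Total = 30×100 + 25×40 + 18×40 + 17×60 + 14×80 + 13×10 = 6990.

6990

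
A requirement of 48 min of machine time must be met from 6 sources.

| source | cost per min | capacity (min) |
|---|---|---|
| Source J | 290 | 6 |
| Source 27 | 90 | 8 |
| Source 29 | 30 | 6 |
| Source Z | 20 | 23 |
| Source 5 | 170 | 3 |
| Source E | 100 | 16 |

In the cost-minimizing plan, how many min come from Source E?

Cheapest first:
Source Z at 20: take all 23 min ; 25 still needed.
Take 6 from Source 29 at 30 ; need 19 more.
Source 27 at 90: take all 8 min ; 11 still needed.
Source E at 100: take 11 of its 16 ; requirement met.
Source 5, Source J: unused.

11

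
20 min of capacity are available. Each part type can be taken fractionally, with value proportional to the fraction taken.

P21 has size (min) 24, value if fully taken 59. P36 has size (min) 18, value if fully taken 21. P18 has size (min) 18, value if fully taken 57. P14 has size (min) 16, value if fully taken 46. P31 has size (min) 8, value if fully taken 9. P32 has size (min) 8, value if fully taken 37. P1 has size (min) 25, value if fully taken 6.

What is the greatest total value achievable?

75

Rank by value-to-size ratio: P32 37/8≈4.62, P18 57/18≈3.17, P14 46/16≈2.88, P21 59/24≈2.46, P36 21/18≈1.17, P31 9/8≈1.12, P1 6/25≈0.24.
All 8 min of P32 fit (value 37) → 12 remain.
12 min left: a 12/18 share of P18 gives 57×12/18 = 38.
Total value = 75.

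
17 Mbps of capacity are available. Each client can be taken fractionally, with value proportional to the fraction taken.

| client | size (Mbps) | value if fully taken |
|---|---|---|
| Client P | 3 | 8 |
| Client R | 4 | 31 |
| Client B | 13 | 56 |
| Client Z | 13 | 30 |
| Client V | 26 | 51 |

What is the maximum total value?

Sort by value density: Client R 31/4≈7.75, Client B 56/13≈4.31, Client P 8/3≈2.67, Client Z 30/13≈2.31, Client V 51/26≈1.96.
Take all of Client R (4 Mbps, value 31) — 13 Mbps left.
Take all of Client B (13 Mbps, value 56) — 0 Mbps left.
Total value = 87.

87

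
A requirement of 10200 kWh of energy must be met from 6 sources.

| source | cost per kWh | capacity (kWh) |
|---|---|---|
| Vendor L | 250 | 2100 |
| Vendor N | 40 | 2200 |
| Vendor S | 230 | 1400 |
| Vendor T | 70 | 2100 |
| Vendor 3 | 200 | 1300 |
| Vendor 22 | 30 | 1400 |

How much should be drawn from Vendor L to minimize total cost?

1800

Use sources in increasing cost order.
Take 1400 from Vendor 22 at 30 — need 8800 more.
Take 2200 from Vendor N at 40 — need 6600 more.
Vendor T at 70: take all 2100 kWh — 4500 still needed.
Vendor 3 (200): use full 1300 — 3200 kWh to go.
Take 1400 from Vendor S at 230 — need 1800 more.
Take 1800 from Vendor L at 250 to finish.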